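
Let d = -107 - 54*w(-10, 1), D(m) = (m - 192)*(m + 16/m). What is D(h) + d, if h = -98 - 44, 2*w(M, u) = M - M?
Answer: 3362463/71 ≈ 47359.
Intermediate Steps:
w(M, u) = 0 (w(M, u) = (M - M)/2 = (½)*0 = 0)
h = -142
D(m) = (-192 + m)*(m + 16/m)
d = -107 (d = -107 - 54*0 = -107 + 0 = -107)
D(h) + d = (16 + (-142)² - 3072/(-142) - 192*(-142)) - 107 = (16 + 20164 - 3072*(-1/142) + 27264) - 107 = (16 + 20164 + 1536/71 + 27264) - 107 = 3370060/71 - 107 = 3362463/71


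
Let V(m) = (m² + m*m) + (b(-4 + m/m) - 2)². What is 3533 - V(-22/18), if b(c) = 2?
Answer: 285931/81 ≈ 3530.0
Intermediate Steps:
V(m) = 2*m² (V(m) = (m² + m*m) + (2 - 2)² = (m² + m²) + 0² = 2*m² + 0 = 2*m²)
3533 - V(-22/18) = 3533 - 2*(-22/18)² = 3533 - 2*(-22*1/18)² = 3533 - 2*(-11/9)² = 3533 - 2*121/81 = 3533 - 1*242/81 = 3533 - 242/81 = 285931/81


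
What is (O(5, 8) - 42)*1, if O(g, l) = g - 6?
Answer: -43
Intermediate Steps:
O(g, l) = -6 + g
(O(5, 8) - 42)*1 = ((-6 + 5) - 42)*1 = (-1 - 42)*1 = -43*1 = -43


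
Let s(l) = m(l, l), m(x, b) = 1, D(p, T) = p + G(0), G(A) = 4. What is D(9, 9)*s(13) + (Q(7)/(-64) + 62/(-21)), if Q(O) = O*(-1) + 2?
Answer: 13609/1344 ≈ 10.126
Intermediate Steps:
D(p, T) = 4 + p (D(p, T) = p + 4 = 4 + p)
s(l) = 1
Q(O) = 2 - O (Q(O) = -O + 2 = 2 - O)
D(9, 9)*s(13) + (Q(7)/(-64) + 62/(-21)) = (4 + 9)*1 + ((2 - 1*7)/(-64) + 62/(-21)) = 13*1 + ((2 - 7)*(-1/64) + 62*(-1/21)) = 13 + (-5*(-1/64) - 62/21) = 13 + (5/64 - 62/21) = 13 - 3863/1344 = 13609/1344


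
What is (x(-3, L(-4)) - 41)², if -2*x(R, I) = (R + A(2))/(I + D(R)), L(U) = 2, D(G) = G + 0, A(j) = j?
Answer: 6889/4 ≈ 1722.3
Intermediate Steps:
D(G) = G
x(R, I) = -(2 + R)/(2*(I + R)) (x(R, I) = -(R + 2)/(2*(I + R)) = -(2 + R)/(2*(I + R)))
(x(-3, L(-4)) - 41)² = ((-1 - ½*(-3))/(2 - 3) - 41)² = ((-1 + 3/2)/(-1) - 41)² = (-1*½ - 41)² = (-½ - 41)² = (-83/2)² = 6889/4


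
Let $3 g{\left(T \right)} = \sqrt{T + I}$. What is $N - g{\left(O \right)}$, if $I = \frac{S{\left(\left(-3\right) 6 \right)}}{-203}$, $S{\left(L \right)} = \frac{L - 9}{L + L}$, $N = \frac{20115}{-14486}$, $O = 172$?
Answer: $- \frac{20115}{14486} - \frac{\sqrt{28351183}}{1218} \approx -5.7602$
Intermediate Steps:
$N = - \frac{20115}{14486}$ ($N = 20115 \left(- \frac{1}{14486}\right) = - \frac{20115}{14486} \approx -1.3886$)
$S{\left(L \right)} = \frac{-9 + L}{2 L}$
$I = - \frac{3}{812}$ ($I = \frac{\frac{1}{2} \frac{1}{\left(-3\right) 6} \left(-9 - 18\right)}{-203} = \frac{-9 - 18}{2 \left(-18\right)} \left(- \frac{1}{203}\right) = \frac{1}{2} \left(- \frac{1}{18}\right) \left(-27\right) \left(- \frac{1}{203}\right) = \frac{3}{4} \left(- \frac{1}{203}\right) = - \frac{3}{812} \approx -0.0036946$)
$g{\left(T \right)} = \frac{\sqrt{- \frac{3}{812} + T}}{3}$ ($g{\left(T \right)} = \frac{\sqrt{T - \frac{3}{812}}}{3} = \frac{\sqrt{- \frac{3}{812} + T}}{3}$)
$N - g{\left(O \right)} = - \frac{20115}{14486} - \frac{\sqrt{-609 + 164836 \cdot 172}}{1218} = - \frac{20115}{14486} - \frac{\sqrt{-609 + 28351792}}{1218} = - \frac{20115}{14486} - \frac{\sqrt{28351183}}{1218}$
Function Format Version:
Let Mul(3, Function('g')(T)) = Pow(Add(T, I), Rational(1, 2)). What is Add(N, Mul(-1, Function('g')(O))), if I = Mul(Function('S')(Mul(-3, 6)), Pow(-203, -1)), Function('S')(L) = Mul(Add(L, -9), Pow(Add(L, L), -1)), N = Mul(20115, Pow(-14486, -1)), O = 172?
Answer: Add(Rational(-20115, 14486), Mul(Rational(-1, 1218), Pow(28351183, Rational(1, 2)))) ≈ -5.7602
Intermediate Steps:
N = Rational(-20115, 14486) (N = Mul(20115, Rational(-1, 14486)) = Rational(-20115, 14486) ≈ -1.3886)
Function('S')(L) = Mul(Rational(1, 2), Pow(L, -1), Add(-9, L)) (Function('S')(L) = Mul(Add(-9, L), Pow(Mul(2, L), -1)) = Mul(Add(-9, L), Mul(Rational(1, 2), Pow(L, -1))) = Mul(Rational(1, 2), Pow(L, -1), Add(-9, L)))
I = Rational(-3, 812) (I = Mul(Mul(Rational(1, 2), Pow(Mul(-3, 6), -1), Add(-9, Mul(-3, 6))), Pow(-203, -1)) = Mul(Mul(Rational(1, 2), Pow(-18, -1), Add(-9, -18)), Rational(-1, 203)) = Mul(Mul(Rational(1, 2), Rational(-1, 18), -27), Rational(-1, 203)) = Mul(Rational(3, 4), Rational(-1, 203)) = Rational(-3, 812) ≈ -0.0036946)
Function('g')(T) = Mul(Rational(1, 3), Pow(Add(Rational(-3, 812), T), Rational(1, 2))) (Function('g')(T) = Mul(Rational(1, 3), Pow(Add(T, Rational(-3, 812)), Rational(1, 2))) = Mul(Rational(1, 3), Pow(Add(Rational(-3, 812), T), Rational(1, 2))))
Add(N, Mul(-1, Function('g')(O))) = Add(Rational(-20115, 14486), Mul(-1, Mul(Rational(1, 1218), Pow(Add(-609, Mul(164836, 172)), Rational(1, 2))))) = Add(Rational(-20115, 14486), Mul(-1, Mul(Rational(1, 1218), Pow(Add(-609, 28351792), Rational(1, 2))))) = Add(Rational(-20115, 14486), Mul(-1, Mul(Rational(1, 1218), Pow(28351183, Rational(1, 2))))) = Add(Rational(-20115, 14486), Mul(Rational(-1, 1218), Pow(28351183, Rational(1, 2))))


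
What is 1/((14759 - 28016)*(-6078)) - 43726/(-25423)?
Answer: 3523268212819/2048484817458 ≈ 1.7199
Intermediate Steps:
1/((14759 - 28016)*(-6078)) - 43726/(-25423) = -1/6078/(-13257) - 43726*(-1/25423) = -1/13257*(-1/6078) + 43726/25423 = 1/80576046 + 43726/25423 = 3523268212819/2048484817458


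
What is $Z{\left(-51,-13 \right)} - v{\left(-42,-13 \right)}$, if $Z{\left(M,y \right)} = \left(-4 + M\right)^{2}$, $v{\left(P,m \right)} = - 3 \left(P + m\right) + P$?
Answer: $2902$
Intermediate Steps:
$v{\left(P,m \right)} = - 3 m - 2 P$ ($v{\left(P,m \right)} = \left(- 3 P - 3 m\right) + P = - 3 m - 2 P$)
$Z{\left(-51,-13 \right)} - v{\left(-42,-13 \right)} = \left(-4 - 51\right)^{2} - \left(\left(-3\right) \left(-13\right) - -84\right) = \left(-55\right)^{2} - \left(39 + 84\right) = 3025 - 123 = 2902$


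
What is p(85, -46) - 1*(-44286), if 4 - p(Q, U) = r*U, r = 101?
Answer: 48936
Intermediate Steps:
p(Q, U) = 4 - 101*U
p(85, -46) - 1*(-44286) = (4 - 101*(-46)) - 1*(-44286) = (4 + 4646) + 44286 = 4650 + 44286 = 48936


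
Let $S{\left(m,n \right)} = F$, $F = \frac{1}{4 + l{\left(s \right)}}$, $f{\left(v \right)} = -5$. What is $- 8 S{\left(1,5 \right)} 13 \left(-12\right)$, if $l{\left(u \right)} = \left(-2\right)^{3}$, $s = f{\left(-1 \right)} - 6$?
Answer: $-312$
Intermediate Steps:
$s = -11$ ($s = -5 - 6 = -11$)
$l{\left(u \right)} = -8$
$F = - \frac{1}{4}$ ($F = \frac{1}{4 - 8} = \frac{1}{-4} = - \frac{1}{4} \approx -0.25$)
$S{\left(m,n \right)} = - \frac{1}{4}$
$- 8 S{\left(1,5 \right)} 13 \left(-12\right) = - 8 \left(- \frac{1}{4}\right) 13 \left(-12\right) = - 8 \left(\left(- \frac{13}{4}\right) \left(-12\right)\right) = \left(-8\right) 39 = -312$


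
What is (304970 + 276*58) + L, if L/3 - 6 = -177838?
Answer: -212518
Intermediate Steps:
L = -533496 (L = 18 + 3*(-177838) = 18 - 533514 = -533496)
(304970 + 276*58) + L = (304970 + 276*58) - 533496 = (304970 + 16008) - 533496 = 320978 - 533496 = -212518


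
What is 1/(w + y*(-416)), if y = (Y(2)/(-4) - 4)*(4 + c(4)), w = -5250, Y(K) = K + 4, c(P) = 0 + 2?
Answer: 1/8478 ≈ 0.00011795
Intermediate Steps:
c(P) = 2
Y(K) = 4 + K
y = -33 (y = ((4 + 2)/(-4) - 4)*(4 + 2) = (6*(-¼) - 4)*6 = (-3/2 - 4)*6 = -11/2*6 = -33)
1/(w + y*(-416)) = 1/(-5250 - 33*(-416)) = 1/(-5250 + 13728) = 1/8478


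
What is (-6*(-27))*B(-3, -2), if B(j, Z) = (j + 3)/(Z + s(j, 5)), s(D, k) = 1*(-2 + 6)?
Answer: 0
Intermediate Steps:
s(D, k) = 4 (s(D, k) = 1*4 = 4)
B(j, Z) = (3 + j)/(4 + Z) (B(j, Z) = (j + 3)/(Z + 4) = (3 + j)/(4 + Z))
(-6*(-27))*B(-3, -2) = (-6*(-27))*((3 - 3)/(4 - 2)) = 162*(0/2) = 162*((1/2)*0) = 162*0 = 0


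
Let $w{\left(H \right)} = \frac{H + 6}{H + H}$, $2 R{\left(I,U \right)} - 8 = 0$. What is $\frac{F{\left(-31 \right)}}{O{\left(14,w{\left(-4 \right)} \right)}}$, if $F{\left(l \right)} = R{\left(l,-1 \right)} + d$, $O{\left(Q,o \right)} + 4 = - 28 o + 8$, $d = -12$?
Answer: $- \frac{8}{11} \approx -0.72727$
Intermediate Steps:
$R{\left(I,U \right)} = 4$ ($R{\left(I,U \right)} = 4 + \frac{1}{2} \cdot 0 = 4 + 0 = 4$)
$w{\left(H \right)} = \frac{6 + H}{2 H}$
$O{\left(Q,o \right)} = 4 - 28 o$ ($O{\left(Q,o \right)} = -4 - \left(-8 + 28 o\right) = 4 - 28 o$)
$F{\left(l \right)} = -8$ ($F{\left(l \right)} = 4 - 12 = -8$)
$\frac{F{\left(-31 \right)}}{O{\left(14,w{\left(-4 \right)} \right)}} = - \frac{8}{4 - 28 \frac{6 - 4}{2 \left(-4\right)}} = - \frac{8}{4 - 28 \cdot \frac{1}{2} \left(- \frac{1}{4}\right) 2} = - \frac{8}{4 - -7} = - \frac{8}{4 + 7} = - \frac{8}{11}$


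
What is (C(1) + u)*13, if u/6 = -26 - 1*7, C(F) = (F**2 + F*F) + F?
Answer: -2535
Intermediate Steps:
C(F) = F + 2*F**2 (C(F) = (F**2 + F**2) + F = 2*F**2 + F = F + 2*F**2)
u = -198 (u = 6*(-26 - 1*7) = 6*(-26 - 7) = 6*(-33) = -198)
(C(1) + u)*13 = (1*(1 + 2*1) - 198)*13 = (1*(1 + 2) - 198)*13 = (1*3 - 198)*13 = (3 - 198)*13 = -195*13 = -2535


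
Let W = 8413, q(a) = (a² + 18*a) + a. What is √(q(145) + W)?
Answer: 21*√73 ≈ 179.42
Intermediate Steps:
q(a) = a² + 19*a
√(q(145) + W) = √(145*(19 + 145) + 8413) = √(145*164 + 8413) = √(23780 + 8413) = √32193 = 21*√73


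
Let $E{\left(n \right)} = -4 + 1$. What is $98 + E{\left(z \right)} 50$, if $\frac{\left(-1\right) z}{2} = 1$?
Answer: $-52$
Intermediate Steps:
$z = -2$ ($z = \left(-2\right) 1 = -2$)
$E{\left(n \right)} = -3$
$98 + E{\left(z \right)} 50 = 98 - 150 = -52$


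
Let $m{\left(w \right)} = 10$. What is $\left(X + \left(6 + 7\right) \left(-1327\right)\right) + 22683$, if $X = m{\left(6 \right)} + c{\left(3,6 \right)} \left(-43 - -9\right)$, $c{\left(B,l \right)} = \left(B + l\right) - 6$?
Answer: $5340$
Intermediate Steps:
$c{\left(B,l \right)} = -6 + B + l$
$X = -92$ ($X = 10 + \left(-6 + 3 + 6\right) \left(-43 - -9\right) = 10 + 3 \left(-43 + 9\right) = 10 + 3 \left(-34\right) = 10 - 102 = -92$)
$\left(X + \left(6 + 7\right) \left(-1327\right)\right) + 22683 = \left(-92 + \left(6 + 7\right) \left(-1327\right)\right) + 22683 = \left(-92 + 13 \left(-1327\right)\right) + 22683 = \left(-92 - 17251\right) + 22683 = -17343 + 22683 = 5340$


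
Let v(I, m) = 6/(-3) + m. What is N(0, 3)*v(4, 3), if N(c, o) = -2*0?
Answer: 0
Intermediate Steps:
v(I, m) = -2 + m (v(I, m) = 6*(-1/3) + m = -2 + m)
N(c, o) = 0
N(0, 3)*v(4, 3) = 0*(-2 + 3) = 0*1 = 0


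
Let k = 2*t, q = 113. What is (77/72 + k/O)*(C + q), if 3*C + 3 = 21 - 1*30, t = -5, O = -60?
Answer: 9701/72 ≈ 134.74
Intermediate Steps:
C = -4 (C = -1 + (21 - 1*30)/3 = -1 + (21 - 30)/3 = -1 + (1/3)*(-9) = -1 - 3 = -4)
k = -10 (k = 2*(-5) = -10)
(77/72 + k/O)*(C + q) = (77/72 - 10/(-60))*(-4 + 113) = (77*(1/72) - 10*(-1/60))*109 = (77/72 + 1/6)*109 = (89/72)*109 = 9701/72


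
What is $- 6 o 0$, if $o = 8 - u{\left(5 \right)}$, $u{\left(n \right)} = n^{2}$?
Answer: $0$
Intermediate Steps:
$o = -17$ ($o = 8 - 5^{2} = 8 - 25 = -17$)
$- 6 o 0 = \left(-6\right) \left(-17\right) 0 = 102 \cdot 0 = 0$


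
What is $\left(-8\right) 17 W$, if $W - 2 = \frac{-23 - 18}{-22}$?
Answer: $- \frac{5780}{11} \approx -525.45$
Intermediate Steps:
$W = \frac{85}{22}$ ($W = 2 + \frac{-23 - 18}{-22} = 2 + \left(-23 - 18\right) \left(- \frac{1}{22}\right) = 2 - - \frac{41}{22} = 2 + \frac{41}{22} = \frac{85}{22} \approx 3.8636$)
$\left(-8\right) 17 W = \left(-8\right) 17 \cdot \frac{85}{22} = \left(-136\right) \frac{85}{22} = - \frac{5780}{11}$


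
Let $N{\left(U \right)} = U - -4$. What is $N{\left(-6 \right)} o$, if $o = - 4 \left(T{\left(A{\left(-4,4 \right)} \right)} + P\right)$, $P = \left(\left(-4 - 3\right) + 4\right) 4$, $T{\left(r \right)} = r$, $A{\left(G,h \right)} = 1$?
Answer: $-88$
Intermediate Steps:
$P = -12$ ($P = \left(\left(-4 - 3\right) + 4\right) 4 = \left(-7 + 4\right) 4 = \left(-3\right) 4 = -12$)
$N{\left(U \right)} = 4 + U$ ($N{\left(U \right)} = U + 4 = 4 + U$)
$o = 44$ ($o = - 4 \left(1 - 12\right) = \left(-4\right) \left(-11\right) = 44$)
$N{\left(-6 \right)} o = \left(4 - 6\right) 44 = \left(-2\right) 44 = -88$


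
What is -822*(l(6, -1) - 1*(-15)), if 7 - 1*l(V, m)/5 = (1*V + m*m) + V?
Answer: 12330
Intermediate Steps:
l(V, m) = 35 - 10*V - 5*m² (l(V, m) = 35 - 5*((1*V + m*m) + V) = 35 - 5*((V + m²) + V) = 35 - 5*(m² + 2*V) = 35 + (-10*V - 5*m²) = 35 - 10*V - 5*m²)
-822*(l(6, -1) - 1*(-15)) = -822*((35 - 10*6 - 5*(-1)²) - 1*(-15)) = -822*((35 - 60 - 5*1) + 15) = -822*((35 - 60 - 5) + 15) = -822*(-30 + 15) = -822*(-15) = 12330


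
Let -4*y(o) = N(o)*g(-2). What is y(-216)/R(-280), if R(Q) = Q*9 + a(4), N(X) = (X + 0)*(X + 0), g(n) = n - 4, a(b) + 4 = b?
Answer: -972/35 ≈ -27.771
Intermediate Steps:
a(b) = -4 + b
g(n) = -4 + n
N(X) = X**2 (N(X) = X*X = X**2)
R(Q) = 9*Q (R(Q) = Q*9 + (-4 + 4) = 9*Q + 0 = 9*Q)
y(o) = 3*o**2/2 (y(o) = -o**2*(-4 - 2)/4 = -o**2*(-6)/4 = -(-3)*o**2/2 = 3*o**2/2)
y(-216)/R(-280) = ((3/2)*(-216)**2)/((9*(-280))) = ((3/2)*46656)/(-2520) = 69984*(-1/2520) = -972/35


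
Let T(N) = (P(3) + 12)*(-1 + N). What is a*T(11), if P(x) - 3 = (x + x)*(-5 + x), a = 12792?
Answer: 383760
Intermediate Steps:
P(x) = 3 + 2*x*(-5 + x) (P(x) = 3 + (x + x)*(-5 + x) = 3 + (2*x)*(-5 + x) = 3 + 2*x*(-5 + x))
T(N) = -3 + 3*N (T(N) = ((3 - 10*3 + 2*3²) + 12)*(-1 + N) = ((3 - 30 + 2*9) + 12)*(-1 + N) = ((3 - 30 + 18) + 12)*(-1 + N) = (-9 + 12)*(-1 + N) = 3*(-1 + N) = -3 + 3*N)
a*T(11) = 12792*(-3 + 3*11) = 12792*(-3 + 33) = 12792*30 = 383760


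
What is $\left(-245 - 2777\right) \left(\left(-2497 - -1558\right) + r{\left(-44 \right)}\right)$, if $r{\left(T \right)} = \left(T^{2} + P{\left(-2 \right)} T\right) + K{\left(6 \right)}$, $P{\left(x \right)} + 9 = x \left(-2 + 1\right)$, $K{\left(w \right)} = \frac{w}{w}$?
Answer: $-3946732$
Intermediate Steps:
$K{\left(w \right)} = 1$
$P{\left(x \right)} = -9 - x$ ($P{\left(x \right)} = -9 + x \left(-2 + 1\right) = -9 + x \left(-1\right) = -9 - x$)
$r{\left(T \right)} = 1 + T^{2} - 7 T$ ($r{\left(T \right)} = \left(T^{2} + \left(-9 - -2\right) T\right) + 1 = \left(T^{2} + \left(-9 + 2\right) T\right) + 1 = \left(T^{2} - 7 T\right) + 1 = 1 + T^{2} - 7 T$)
$\left(-245 - 2777\right) \left(\left(-2497 - -1558\right) + r{\left(-44 \right)}\right) = \left(-245 - 2777\right) \left(\left(-2497 - -1558\right) + \left(1 + \left(-44\right)^{2} - -308\right)\right) = - 3022 \left(\left(-2497 + 1558\right) + \left(1 + 1936 + 308\right)\right) = - 3022 \left(-939 + 2245\right) = \left(-3022\right) 1306 = -3946732$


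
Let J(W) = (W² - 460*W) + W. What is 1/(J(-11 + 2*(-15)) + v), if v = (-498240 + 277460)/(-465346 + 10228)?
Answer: 227559/4665069890 ≈ 4.8779e-5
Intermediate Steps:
v = 110390/227559 (v = -220780/(-455118) = -220780*(-1/455118) = 110390/227559 ≈ 0.48511)
J(W) = W² - 459*W
1/(J(-11 + 2*(-15)) + v) = 1/((-11 + 2*(-15))*(-459 + (-11 + 2*(-15))) + 110390/227559) = 1/((-11 - 30)*(-459 + (-11 - 30)) + 110390/227559) = 1/(-41*(-459 - 41) + 110390/227559) = 1/(-41*(-500) + 110390/227559) = 1/(20500 + 110390/227559) = 1/(4665069890/227559) = 227559/4665069890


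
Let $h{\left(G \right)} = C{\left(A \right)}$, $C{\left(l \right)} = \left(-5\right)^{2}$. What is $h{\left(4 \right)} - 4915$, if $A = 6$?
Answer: $-4890$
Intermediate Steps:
$C{\left(l \right)} = 25$
$h{\left(G \right)} = 25$
$h{\left(4 \right)} - 4915 = 25 - 4915 = -4890$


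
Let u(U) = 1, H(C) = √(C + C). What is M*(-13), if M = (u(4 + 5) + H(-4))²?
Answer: 91 - 52*I*√2 ≈ 91.0 - 73.539*I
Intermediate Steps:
H(C) = √2*√C (H(C) = √(2*C) = √2*√C)
M = (1 + 2*I*√2)² (M = (1 + √2*√(-4))² = (1 + √2*(2*I))² = (1 + 2*I*√2)² ≈ -7.0 + 5.6569*I)
M*(-13) = (-7 + 4*I*√2)*(-13) = 91 - 52*I*√2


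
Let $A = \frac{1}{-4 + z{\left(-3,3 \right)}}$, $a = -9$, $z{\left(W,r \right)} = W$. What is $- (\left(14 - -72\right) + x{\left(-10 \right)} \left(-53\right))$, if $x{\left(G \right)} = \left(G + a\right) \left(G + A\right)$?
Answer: $\frac{70895}{7} \approx 10128.0$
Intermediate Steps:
$A = - \frac{1}{7}$ ($A = \frac{1}{-4 - 3} = \frac{1}{-7} = - \frac{1}{7} \approx -0.14286$)
$x{\left(G \right)} = \left(-9 + G\right) \left(- \frac{1}{7} + G\right)$ ($x{\left(G \right)} = \left(G - 9\right) \left(G - \frac{1}{7}\right) = \left(-9 + G\right) \left(- \frac{1}{7} + G\right)$)
$- (\left(14 - -72\right) + x{\left(-10 \right)} \left(-53\right)) = - (\left(14 - -72\right) + \left(\frac{9}{7} + \left(-10\right)^{2} - - \frac{640}{7}\right) \left(-53\right)) = - (\left(14 + 72\right) + \left(\frac{9}{7} + 100 + \frac{640}{7}\right) \left(-53\right)) = - (86 + \frac{1349}{7} \left(-53\right)) = - (86 - \frac{71497}{7}) = \left(-1\right) \left(- \frac{70895}{7}\right) = \frac{70895}{7}$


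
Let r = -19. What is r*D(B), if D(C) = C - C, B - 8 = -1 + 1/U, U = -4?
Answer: 0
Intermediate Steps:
B = 27/4 (B = 8 + (-1 + 1/(-4)) = 8 + (-1 - ¼) = 8 - 5/4 = 27/4 ≈ 6.7500)
D(C) = 0
r*D(B) = -19*0 = 0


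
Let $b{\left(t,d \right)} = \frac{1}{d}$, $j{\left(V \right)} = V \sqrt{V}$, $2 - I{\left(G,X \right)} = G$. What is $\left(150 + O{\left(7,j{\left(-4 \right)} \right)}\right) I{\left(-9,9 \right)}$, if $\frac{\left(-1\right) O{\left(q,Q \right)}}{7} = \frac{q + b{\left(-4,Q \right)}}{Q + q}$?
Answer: $\frac{182754}{113} - \frac{35035 i}{904} \approx 1617.3 - 38.756 i$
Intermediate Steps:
$I{\left(G,X \right)} = 2 - G$
$j{\left(V \right)} = V^{\frac{3}{2}}$
$O{\left(q,Q \right)} = - \frac{7 \left(q + \frac{1}{Q}\right)}{Q + q}$ ($O{\left(q,Q \right)} = - 7 \frac{q + \frac{1}{Q}}{Q + q} = - \frac{7 \left(q + \frac{1}{Q}\right)}{Q + q}$)
$\left(150 + O{\left(7,j{\left(-4 \right)} \right)}\right) I{\left(-9,9 \right)} = \left(150 + \frac{7 \left(-1 - \left(-4\right)^{\frac{3}{2}} \cdot 7\right)}{\left(-4\right)^{\frac{3}{2}} \left(\left(-4\right)^{\frac{3}{2}} + 7\right)}\right) \left(2 - -9\right) = \left(150 + \frac{7 \left(-1 - - 8 i 7\right)}{- 8 i \left(- 8 i + 7\right)}\right) \left(2 + 9\right) = \left(150 + \frac{7 \frac{i}{8} \left(-1 + 56 i\right)}{7 - 8 i}\right) 11 = \left(150 + 7 \frac{i}{8} \frac{7 + 8 i}{113} \left(-1 + 56 i\right)\right) 11 = \left(150 + \frac{7 i \left(-1 + 56 i\right) \left(7 + 8 i\right)}{904}\right) 11 = 1650 + \frac{77 i \left(-1 + 56 i\right) \left(7 + 8 i\right)}{904}$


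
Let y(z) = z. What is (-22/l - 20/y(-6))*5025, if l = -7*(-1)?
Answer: 6700/7 ≈ 957.14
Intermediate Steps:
l = 7
(-22/l - 20/y(-6))*5025 = (-22/7 - 20/(-6))*5025 = (-22*1/7 - 20*(-1/6))*5025 = (-22/7 + 10/3)*5025 = (4/21)*5025 = 6700/7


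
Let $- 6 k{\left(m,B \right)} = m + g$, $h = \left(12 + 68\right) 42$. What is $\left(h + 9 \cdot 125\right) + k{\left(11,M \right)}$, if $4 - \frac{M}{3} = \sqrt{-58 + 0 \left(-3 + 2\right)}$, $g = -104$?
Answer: $\frac{9001}{2} \approx 4500.5$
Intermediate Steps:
$M = 12 - 3 i \sqrt{58}$ ($M = 12 - 3 \sqrt{-58 + 0 \left(-3 + 2\right)} = 12 - 3 \sqrt{-58 + 0 \left(-1\right)} = 12 - 3 \sqrt{-58 + 0} = 12 - 3 \sqrt{-58} = 12 - 3 i \sqrt{58} \approx 12.0 - 22.847 i$)
$h = 3360$ ($h = 80 \cdot 42 = 3360$)
$k{\left(m,B \right)} = \frac{52}{3} - \frac{m}{6}$ ($k{\left(m,B \right)} = - \frac{m - 104}{6} = - \frac{-104 + m}{6} = \frac{52}{3} - \frac{m}{6}$)
$\left(h + 9 \cdot 125\right) + k{\left(11,M \right)} = \left(3360 + 9 \cdot 125\right) + \left(\frac{52}{3} - \frac{11}{6}\right) = \left(3360 + 1125\right) + \left(\frac{52}{3} - \frac{11}{6}\right) = 4485 + \frac{31}{2} = \frac{9001}{2}$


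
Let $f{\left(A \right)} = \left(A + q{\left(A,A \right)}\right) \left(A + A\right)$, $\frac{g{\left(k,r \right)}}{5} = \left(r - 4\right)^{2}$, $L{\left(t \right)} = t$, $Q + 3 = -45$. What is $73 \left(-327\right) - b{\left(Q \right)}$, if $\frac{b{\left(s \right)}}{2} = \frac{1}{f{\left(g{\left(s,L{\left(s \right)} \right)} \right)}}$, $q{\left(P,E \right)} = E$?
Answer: $- \frac{8726779276801}{365580800} \approx -23871.0$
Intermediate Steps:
$Q = -48$ ($Q = -3 - 45 = -48$)
$g{\left(k,r \right)} = 5 \left(-4 + r\right)^{2}$ ($g{\left(k,r \right)} = 5 \left(r - 4\right)^{2} = 5 \left(-4 + r\right)^{2}$)
$f{\left(A \right)} = 4 A^{2}$ ($f{\left(A \right)} = \left(A + A\right) \left(A + A\right) = 2 A 2 A = 4 A^{2}$)
$b{\left(s \right)} = \frac{1}{50 \left(-4 + s\right)^{4}}$ ($b{\left(s \right)} = \frac{2}{4 \left(5 \left(-4 + s\right)^{2}\right)^{2}} = \frac{2}{4 \cdot 25 \left(-4 + s\right)^{4}} = \frac{2}{100 \left(-4 + s\right)^{4}} = 2 \frac{1}{100 \left(-4 + s\right)^{4}} = \frac{1}{50 \left(-4 + s\right)^{4}}$)
$73 \left(-327\right) - b{\left(Q \right)} = 73 \left(-327\right) - \frac{1}{50 \left(-4 - 48\right)^{4}} = -23871 - \frac{1}{50 \cdot 7311616} = -23871 - \frac{1}{50} \cdot \frac{1}{7311616} = -23871 - \frac{1}{365580800} = - \frac{8726779276801}{365580800}$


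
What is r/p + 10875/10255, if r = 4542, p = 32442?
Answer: 13312832/11089757 ≈ 1.2005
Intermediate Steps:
r/p + 10875/10255 = 4542/32442 + 10875/10255 = 4542*(1/32442) + 10875*(1/10255) = 757/5407 + 2175/2051 = 13312832/11089757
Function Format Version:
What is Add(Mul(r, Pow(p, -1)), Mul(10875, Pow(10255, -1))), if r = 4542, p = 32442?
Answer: Rational(13312832, 11089757) ≈ 1.2005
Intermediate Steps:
Add(Mul(r, Pow(p, -1)), Mul(10875, Pow(10255, -1))) = Add(Mul(4542, Pow(32442, -1)), Mul(10875, Pow(10255, -1))) = Add(Mul(4542, Rational(1, 32442)), Mul(10875, Rational(1, 10255))) = Add(Rational(757, 5407), Rational(2175, 2051)) = Rational(13312832, 11089757)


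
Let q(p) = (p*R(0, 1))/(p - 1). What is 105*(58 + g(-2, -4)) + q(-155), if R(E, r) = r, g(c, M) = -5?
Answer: 868295/156 ≈ 5566.0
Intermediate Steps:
q(p) = p/(-1 + p) (q(p) = (p*1)/(p - 1) = p/(-1 + p))
105*(58 + g(-2, -4)) + q(-155) = 105*(58 - 5) - 155/(-1 - 155) = 105*53 - 155/(-156) = 5565 - 155*(-1/156) = 5565 + 155/156 = 868295/156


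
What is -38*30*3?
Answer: -3420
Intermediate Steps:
-38*30*3 = -1140*3 = -3420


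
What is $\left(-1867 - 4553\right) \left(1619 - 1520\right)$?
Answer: $-635580$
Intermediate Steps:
$\left(-1867 - 4553\right) \left(1619 - 1520\right) = - 6420 \left(1619 - 1520\right) = \left(-6420\right) 99 = -635580$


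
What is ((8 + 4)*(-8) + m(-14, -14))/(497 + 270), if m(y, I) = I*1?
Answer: -110/767 ≈ -0.14342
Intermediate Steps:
m(y, I) = I
((8 + 4)*(-8) + m(-14, -14))/(497 + 270) = ((8 + 4)*(-8) - 14)/(497 + 270) = (12*(-8) - 14)/767 = (-96 - 14)*(1/767) = -110*1/767 = -110/767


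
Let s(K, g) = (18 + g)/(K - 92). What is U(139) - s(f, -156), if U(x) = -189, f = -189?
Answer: -53247/281 ≈ -189.49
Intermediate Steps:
s(K, g) = (18 + g)/(-92 + K)
U(139) - s(f, -156) = -189 - (18 - 156)/(-92 - 189) = -189 - (-138)/(-281) = -189 - (-1)*(-138)/281 = -189 - 1*138/281 = -189 - 138/281 = -53247/281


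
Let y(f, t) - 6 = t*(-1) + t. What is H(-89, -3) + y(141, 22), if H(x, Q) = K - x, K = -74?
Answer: 21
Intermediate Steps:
y(f, t) = 6 (y(f, t) = 6 + (t*(-1) + t) = 6 + (-t + t) = 6 + 0 = 6)
H(x, Q) = -74 - x
H(-89, -3) + y(141, 22) = (-74 - 1*(-89)) + 6 = (-74 + 89) + 6 = 15 + 6 = 21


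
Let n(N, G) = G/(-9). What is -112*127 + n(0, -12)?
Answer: -42668/3 ≈ -14223.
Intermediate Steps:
n(N, G) = -G/9 (n(N, G) = G*(-1/9) = -G/9)
-112*127 + n(0, -12) = -112*127 - 1/9*(-12) = -14224 + 4/3 = -42668/3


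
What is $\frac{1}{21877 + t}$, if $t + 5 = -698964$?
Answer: $- \frac{1}{677092} \approx -1.4769 \cdot 10^{-6}$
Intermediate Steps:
$t = -698969$ ($t = -5 - 698964 = -698969$)
$\frac{1}{21877 + t} = \frac{1}{21877 - 698969} = \frac{1}{-677092} = - \frac{1}{677092}$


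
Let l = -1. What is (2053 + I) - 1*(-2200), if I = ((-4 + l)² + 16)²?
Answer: 5934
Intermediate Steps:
I = 1681 (I = ((-4 - 1)² + 16)² = ((-5)² + 16)² = (25 + 16)² = 41² = 1681)
(2053 + I) - 1*(-2200) = (2053 + 1681) - 1*(-2200) = 3734 + 2200 = 5934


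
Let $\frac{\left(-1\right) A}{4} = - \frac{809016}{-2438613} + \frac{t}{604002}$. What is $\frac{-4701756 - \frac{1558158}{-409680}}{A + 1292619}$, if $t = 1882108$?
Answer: $- \frac{8756705621949695591853}{2407392568754984359000} \approx -3.6374$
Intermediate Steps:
$A = - \frac{1128528959608}{81829284957}$ ($A = - 4 \left(- \frac{809016}{-2438613} + \frac{1882108}{604002}\right) = - 4 \left(\left(-809016\right) \left(- \frac{1}{2438613}\right) + 1882108 \cdot \frac{1}{604002}\right) = - 4 \left(\frac{269672}{812871} + \frac{941054}{302001}\right) = \left(-4\right) \frac{282132239902}{81829284957} = - \frac{1128528959608}{81829284957} \approx -13.791$)
$\frac{-4701756 - \frac{1558158}{-409680}}{A + 1292619} = \frac{-4701756 - \frac{1558158}{-409680}}{- \frac{1128528959608}{81829284957} + 1292619} = \frac{-4701756 - - \frac{259693}{68280}}{\frac{105772959962872775}{81829284957}} = \left(-4701756 + \frac{259693}{68280}\right) \frac{81829284957}{105772959962872775} = \left(- \frac{321035639987}{68280}\right) \frac{81829284957}{105772959962872775} = - \frac{8756705621949695591853}{2407392568754984359000}$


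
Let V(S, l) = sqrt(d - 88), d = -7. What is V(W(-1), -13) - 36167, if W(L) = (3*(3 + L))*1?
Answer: -36167 + I*sqrt(95) ≈ -36167.0 + 9.7468*I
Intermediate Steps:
W(L) = 9 + 3*L (W(L) = (9 + 3*L)*1 = 9 + 3*L)
V(S, l) = I*sqrt(95) (V(S, l) = sqrt(-7 - 88) = sqrt(-95) = I*sqrt(95))
V(W(-1), -13) - 36167 = I*sqrt(95) - 36167 = -36167 + I*sqrt(95)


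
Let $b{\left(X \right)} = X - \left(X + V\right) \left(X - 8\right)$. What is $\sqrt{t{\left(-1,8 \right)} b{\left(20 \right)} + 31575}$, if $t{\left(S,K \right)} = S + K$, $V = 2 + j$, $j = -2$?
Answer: $\sqrt{30035} \approx 173.31$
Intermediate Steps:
$V = 0$ ($V = 2 - 2 = 0$)
$b{\left(X \right)} = X - X \left(-8 + X\right)$ ($b{\left(X \right)} = X - \left(X + 0\right) \left(X - 8\right) = X - X \left(-8 + X\right)$)
$t{\left(S,K \right)} = K + S$
$\sqrt{t{\left(-1,8 \right)} b{\left(20 \right)} + 31575} = \sqrt{\left(8 - 1\right) 20 \left(9 - 20\right) + 31575} = \sqrt{7 \cdot 20 \left(9 - 20\right) + 31575} = \sqrt{7 \cdot 20 \left(-11\right) + 31575} = \sqrt{7 \left(-220\right) + 31575} = \sqrt{-1540 + 31575} = \sqrt{30035}$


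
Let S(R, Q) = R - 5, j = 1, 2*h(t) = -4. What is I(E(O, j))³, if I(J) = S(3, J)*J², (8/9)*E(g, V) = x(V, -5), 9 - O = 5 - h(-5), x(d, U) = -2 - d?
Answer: -387420489/32768 ≈ -11823.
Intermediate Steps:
h(t) = -2 (h(t) = (½)*(-4) = -2)
O = 2 (O = 9 - (5 - 1*(-2)) = 9 - (5 + 2) = 9 - 1*7 = 9 - 7 = 2)
E(g, V) = -9/4 - 9*V/8 (E(g, V) = 9*(-2 - V)/8 = -9/4 - 9*V/8)
S(R, Q) = -5 + R
I(J) = -2*J² (I(J) = (-5 + 3)*J² = -2*J²)
I(E(O, j))³ = (-2*(-9/4 - 9/8*1)²)³ = (-2*(-9/4 - 9/8)²)³ = (-2*(-27/8)²)³ = (-2*729/64)³ = (-729/32)³ = -387420489/32768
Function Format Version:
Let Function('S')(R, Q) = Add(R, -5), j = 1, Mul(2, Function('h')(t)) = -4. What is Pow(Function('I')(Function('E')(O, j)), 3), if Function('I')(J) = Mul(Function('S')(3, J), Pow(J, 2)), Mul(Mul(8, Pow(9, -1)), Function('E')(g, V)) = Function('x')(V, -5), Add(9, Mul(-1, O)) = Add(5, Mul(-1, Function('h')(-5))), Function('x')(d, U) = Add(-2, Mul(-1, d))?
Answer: Rational(-387420489, 32768) ≈ -11823.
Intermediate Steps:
Function('h')(t) = -2 (Function('h')(t) = Mul(Rational(1, 2), -4) = -2)
O = 2 (O = Add(9, Mul(-1, Add(5, Mul(-1, -2)))) = Add(9, Mul(-1, Add(5, 2))) = Add(9, Mul(-1, 7)) = Add(9, -7) = 2)
Function('E')(g, V) = Add(Rational(-9, 4), Mul(Rational(-9, 8), V)) (Function('E')(g, V) = Mul(Rational(9, 8), Add(-2, Mul(-1, V))) = Add(Rational(-9, 4), Mul(Rational(-9, 8), V)))
Function('S')(R, Q) = Add(-5, R)
Function('I')(J) = Mul(-2, Pow(J, 2)) (Function('I')(J) = Mul(Add(-5, 3), Pow(J, 2)) = Mul(-2, Pow(J, 2)))
Pow(Function('I')(Function('E')(O, j)), 3) = Pow(Mul(-2, Pow(Add(Rational(-9, 4), Mul(Rational(-9, 8), 1)), 2)), 3) = Pow(Mul(-2, Pow(Add(Rational(-9, 4), Rational(-9, 8)), 2)), 3) = Pow(Mul(-2, Pow(Rational(-27, 8), 2)), 3) = Pow(Mul(-2, Rational(729, 64)), 3) = Pow(Rational(-729, 32), 3) = Rational(-387420489, 32768)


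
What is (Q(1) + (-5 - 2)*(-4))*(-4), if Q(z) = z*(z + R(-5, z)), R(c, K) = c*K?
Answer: -96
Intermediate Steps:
R(c, K) = K*c
Q(z) = -4*z² (Q(z) = z*(z + z*(-5)) = z*(z - 5*z) = z*(-4*z) = -4*z²)
(Q(1) + (-5 - 2)*(-4))*(-4) = (-4*1² + (-5 - 2)*(-4))*(-4) = (-4*1 - 7*(-4))*(-4) = (-4 + 28)*(-4) = 24*(-4) = -96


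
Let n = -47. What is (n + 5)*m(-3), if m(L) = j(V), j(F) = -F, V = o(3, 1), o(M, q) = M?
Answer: 126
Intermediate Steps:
V = 3
m(L) = -3 (m(L) = -1*3 = -3)
(n + 5)*m(-3) = (-47 + 5)*(-3) = -42*(-3) = 126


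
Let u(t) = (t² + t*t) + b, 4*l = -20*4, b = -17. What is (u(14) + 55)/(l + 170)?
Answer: 43/15 ≈ 2.8667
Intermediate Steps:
l = -20 (l = (-20*4)/4 = (¼)*(-80) = -20)
u(t) = -17 + 2*t² (u(t) = (t² + t*t) - 17 = (t² + t²) - 17 = 2*t² - 17 = -17 + 2*t²)
(u(14) + 55)/(l + 170) = ((-17 + 2*14²) + 55)/(-20 + 170) = ((-17 + 2*196) + 55)/150 = ((-17 + 392) + 55)*(1/150) = (375 + 55)*(1/150) = 430*(1/150) = 43/15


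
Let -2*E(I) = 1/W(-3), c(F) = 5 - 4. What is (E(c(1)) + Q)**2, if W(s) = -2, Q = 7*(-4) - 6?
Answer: 18225/16 ≈ 1139.1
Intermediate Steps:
Q = -34 (Q = -28 - 6 = -34)
c(F) = 1
E(I) = 1/4 (E(I) = -1/2/(-2) = -1/2*(-1/2) = 1/4)
(E(c(1)) + Q)**2 = (1/4 - 34)**2 = (-135/4)**2 = 18225/16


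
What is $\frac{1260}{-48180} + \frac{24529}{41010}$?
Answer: $\frac{18835577}{32931030} \approx 0.57197$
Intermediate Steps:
$\frac{1260}{-48180} + \frac{24529}{41010} = 1260 \left(- \frac{1}{48180}\right) + 24529 \cdot \frac{1}{41010} = - \frac{21}{803} + \frac{24529}{41010} = \frac{18835577}{32931030}$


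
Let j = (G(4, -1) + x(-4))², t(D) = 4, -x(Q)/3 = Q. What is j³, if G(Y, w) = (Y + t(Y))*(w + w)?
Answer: 4096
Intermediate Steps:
x(Q) = -3*Q
G(Y, w) = 2*w*(4 + Y) (G(Y, w) = (Y + 4)*(w + w) = (4 + Y)*(2*w) = 2*w*(4 + Y))
j = 16 (j = (2*(-1)*(4 + 4) - 3*(-4))² = (2*(-1)*8 + 12)² = (-16 + 12)² = (-4)² = 16)
j³ = 16³ = 4096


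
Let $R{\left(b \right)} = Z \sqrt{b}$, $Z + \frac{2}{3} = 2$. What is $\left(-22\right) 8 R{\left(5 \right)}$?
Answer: $- \frac{704 \sqrt{5}}{3} \approx -524.73$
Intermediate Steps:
$Z = \frac{4}{3}$ ($Z = - \frac{2}{3} + 2 = \frac{4}{3} \approx 1.3333$)
$R{\left(b \right)} = \frac{4 \sqrt{b}}{3}$
$\left(-22\right) 8 R{\left(5 \right)} = \left(-22\right) 8 \frac{4 \sqrt{5}}{3} = - 176 \frac{4 \sqrt{5}}{3} = - \frac{704 \sqrt{5}}{3}$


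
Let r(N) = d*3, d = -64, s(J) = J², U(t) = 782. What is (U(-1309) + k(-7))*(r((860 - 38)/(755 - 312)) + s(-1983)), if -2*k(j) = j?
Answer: 6177324387/2 ≈ 3.0887e+9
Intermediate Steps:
k(j) = -j/2
r(N) = -192 (r(N) = -64*3 = -192)
(U(-1309) + k(-7))*(r((860 - 38)/(755 - 312)) + s(-1983)) = (782 - ½*(-7))*(-192 + (-1983)²) = (782 + 7/2)*(-192 + 3932289) = (1571/2)*3932097 = 6177324387/2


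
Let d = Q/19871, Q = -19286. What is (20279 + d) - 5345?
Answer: 296734228/19871 ≈ 14933.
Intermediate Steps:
d = -19286/19871 ≈ -0.97056
(20279 + d) - 5345 = (20279 - 19286/19871) - 5345 = 402944723/19871 - 5345 = 296734228/19871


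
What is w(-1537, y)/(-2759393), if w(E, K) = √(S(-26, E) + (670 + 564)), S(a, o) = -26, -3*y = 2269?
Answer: -2*√302/2759393 ≈ -1.2596e-5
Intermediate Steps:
y = -2269/3 (y = -⅓*2269 = -2269/3 ≈ -756.33)
w(E, K) = 2*√302 (w(E, K) = √(-26 + (670 + 564)) = √(-26 + 1234) = √1208 = 2*√302)
w(-1537, y)/(-2759393) = (2*√302)/(-2759393) = (2*√302)*(-1/2759393) = -2*√302/2759393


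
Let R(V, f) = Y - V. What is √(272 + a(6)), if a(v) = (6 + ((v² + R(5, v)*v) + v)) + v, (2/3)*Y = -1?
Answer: √287 ≈ 16.941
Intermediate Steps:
Y = -3/2 (Y = (3/2)*(-1) = -3/2 ≈ -1.5000)
R(V, f) = -3/2 - V
a(v) = 6 + v² - 9*v/2 (a(v) = (6 + ((v² + (-3/2 - 1*5)*v) + v)) + v = (6 + ((v² + (-3/2 - 5)*v) + v)) + v = (6 + ((v² - 13*v/2) + v)) + v = (6 + (v² - 11*v/2)) + v = (6 + v² - 11*v/2) + v = 6 + v² - 9*v/2)
√(272 + a(6)) = √(272 + (6 + 6² - 9/2*6)) = √(272 + (6 + 36 - 27)) = √(272 + 15) = √287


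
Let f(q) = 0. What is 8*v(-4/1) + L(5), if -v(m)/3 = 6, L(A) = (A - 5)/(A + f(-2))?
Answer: -144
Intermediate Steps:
L(A) = (-5 + A)/A (L(A) = (A - 5)/(A + 0) = (-5 + A)/A)
v(m) = -18 (v(m) = -3*6 = -18)
8*v(-4/1) + L(5) = 8*(-18) + (-5 + 5)/5 = -144 + (⅕)*0 = -144 + 0 = -144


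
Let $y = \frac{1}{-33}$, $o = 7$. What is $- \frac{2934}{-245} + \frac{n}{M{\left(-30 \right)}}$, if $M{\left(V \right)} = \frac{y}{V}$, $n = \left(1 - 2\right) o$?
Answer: $- \frac{1694916}{245} \approx -6918.0$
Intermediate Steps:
$n = -7$ ($n = \left(1 - 2\right) 7 = \left(-1\right) 7 = -7$)
$y = - \frac{1}{33} \approx -0.030303$
$M{\left(V \right)} = - \frac{1}{33 V}$
$- \frac{2934}{-245} + \frac{n}{M{\left(-30 \right)}} = - \frac{2934}{-245} - \frac{7}{\left(- \frac{1}{33}\right) \frac{1}{-30}} = \left(-2934\right) \left(- \frac{1}{245}\right) - \frac{7}{\left(- \frac{1}{33}\right) \left(- \frac{1}{30}\right)} = \frac{2934}{245} - 7 \frac{1}{\frac{1}{990}} = \frac{2934}{245} - 6930 = - \frac{1694916}{245}$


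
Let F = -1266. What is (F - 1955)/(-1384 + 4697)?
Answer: -3221/3313 ≈ -0.97223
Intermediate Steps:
(F - 1955)/(-1384 + 4697) = (-1266 - 1955)/(-1384 + 4697) = -3221/3313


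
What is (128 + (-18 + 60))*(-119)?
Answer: -20230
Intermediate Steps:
(128 + (-18 + 60))*(-119) = (128 + 42)*(-119) = 170*(-119) = -20230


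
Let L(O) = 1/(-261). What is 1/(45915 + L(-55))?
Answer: 261/11983814 ≈ 2.1779e-5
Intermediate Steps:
L(O) = -1/261
1/(45915 + L(-55)) = 1/(45915 - 1/261) = 1/(11983814/261) = 261/11983814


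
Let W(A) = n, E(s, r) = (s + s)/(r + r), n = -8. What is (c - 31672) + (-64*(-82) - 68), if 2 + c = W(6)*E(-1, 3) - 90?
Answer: -79744/3 ≈ -26581.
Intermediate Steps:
E(s, r) = s/r (E(s, r) = (2*s)/((2*r)) = (2*s)*(1/(2*r)) = s/r)
W(A) = -8
c = -268/3 (c = -2 + (-(-8)/3 - 90) = -2 + (-8*(-⅓) - 90) = -2 + (8/3 - 90) = -2 - 262/3 = -268/3 ≈ -89.333)
(c - 31672) + (-64*(-82) - 68) = (-268/3 - 31672) + (-64*(-82) - 68) = -95284/3 + (5248 - 68) = -95284/3 + 5180 = -79744/3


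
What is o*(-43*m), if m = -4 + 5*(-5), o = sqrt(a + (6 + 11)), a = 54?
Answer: 1247*sqrt(71) ≈ 10507.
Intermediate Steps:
o = sqrt(71) (o = sqrt(54 + (6 + 11)) = sqrt(54 + 17) = sqrt(71) ≈ 8.4261)
m = -29 (m = -4 - 25 = -29)
o*(-43*m) = sqrt(71)*(-43*(-29)) = sqrt(71)*1247 = 1247*sqrt(71)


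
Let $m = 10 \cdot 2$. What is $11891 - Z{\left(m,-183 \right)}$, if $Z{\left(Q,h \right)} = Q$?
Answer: $11871$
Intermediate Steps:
$m = 20$
$11891 - Z{\left(m,-183 \right)} = 11891 - 20 = 11871$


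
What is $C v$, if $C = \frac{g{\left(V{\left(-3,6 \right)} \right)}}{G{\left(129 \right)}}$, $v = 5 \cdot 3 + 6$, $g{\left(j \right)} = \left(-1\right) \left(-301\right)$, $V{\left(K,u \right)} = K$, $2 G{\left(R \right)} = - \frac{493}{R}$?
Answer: $- \frac{1630818}{493} \approx -3307.9$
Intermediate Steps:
$G{\left(R \right)} = - \frac{493}{2 R}$ ($G{\left(R \right)} = \frac{\left(-493\right) \frac{1}{R}}{2} = - \frac{493}{2 R}$)
$g{\left(j \right)} = 301$
$v = 21$ ($v = 15 + 6 = 21$)
$C = - \frac{77658}{493}$ ($C = \frac{301}{\left(- \frac{493}{2}\right) \frac{1}{129}} = \frac{301}{- \frac{493}{258}} = 301 \left(- \frac{258}{493}\right) = - \frac{77658}{493} \approx -157.52$)
$C v = \left(- \frac{77658}{493}\right) 21 = - \frac{1630818}{493}$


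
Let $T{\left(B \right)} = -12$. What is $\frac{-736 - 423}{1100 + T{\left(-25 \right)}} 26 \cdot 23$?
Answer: $- \frac{346541}{544} \approx -637.02$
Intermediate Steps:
$\frac{-736 - 423}{1100 + T{\left(-25 \right)}} 26 \cdot 23 = \frac{-736 - 423}{1100 - 12} \cdot 26 \cdot 23 = - \frac{1159}{1088} \cdot 598 = \left(-1159\right) \frac{1}{1088} \cdot 598 = \left(- \frac{1159}{1088}\right) 598 = - \frac{346541}{544}$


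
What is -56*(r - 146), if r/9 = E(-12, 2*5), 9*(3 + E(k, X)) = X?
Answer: 9128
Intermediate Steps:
E(k, X) = -3 + X/9
r = -17 (r = 9*(-3 + (2*5)/9) = 9*(-3 + (⅑)*10) = 9*(-3 + 10/9) = 9*(-17/9) = -17)
-56*(r - 146) = -56*(-17 - 146) = -56*(-163) = 9128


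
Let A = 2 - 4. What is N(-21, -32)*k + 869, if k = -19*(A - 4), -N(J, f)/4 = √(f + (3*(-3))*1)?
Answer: 869 - 456*I*√41 ≈ 869.0 - 2919.8*I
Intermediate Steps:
N(J, f) = -4*√(-9 + f) (N(J, f) = -4*√(f + (3*(-3))*1) = -4*√(f - 9*1) = -4*√(f - 9) = -4*√(-9 + f))
A = -2
k = 114 (k = -19*(-2 - 4) = -19*(-6) = 114)
N(-21, -32)*k + 869 = -4*√(-9 - 32)*114 + 869 = -4*I*√41*114 + 869 = -456*I*√41 + 869 = 869 - 456*I*√41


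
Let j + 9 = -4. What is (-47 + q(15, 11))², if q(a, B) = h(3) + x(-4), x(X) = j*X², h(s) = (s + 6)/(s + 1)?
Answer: 1022121/16 ≈ 63883.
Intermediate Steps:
j = -13 (j = -9 - 4 = -13)
h(s) = (6 + s)/(1 + s)
x(X) = -13*X²
q(a, B) = -823/4 (q(a, B) = (6 + 3)/(1 + 3) - 13*(-4)² = 9/4 - 13*16 = (¼)*9 - 208 = 9/4 - 208 = -823/4)
(-47 + q(15, 11))² = (-47 - 823/4)² = (-1011/4)² = 1022121/16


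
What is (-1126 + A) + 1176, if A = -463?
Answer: -413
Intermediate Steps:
(-1126 + A) + 1176 = (-1126 - 463) + 1176 = -1589 + 1176 = -413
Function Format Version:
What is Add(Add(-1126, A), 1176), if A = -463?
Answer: -413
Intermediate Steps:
Add(Add(-1126, A), 1176) = Add(Add(-1126, -463), 1176) = Add(-1589, 1176) = -413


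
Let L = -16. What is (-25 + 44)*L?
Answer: -304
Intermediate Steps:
(-25 + 44)*L = (-25 + 44)*(-16) = 19*(-16) = -304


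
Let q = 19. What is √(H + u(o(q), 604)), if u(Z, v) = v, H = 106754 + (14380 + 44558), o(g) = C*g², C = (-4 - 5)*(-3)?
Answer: 26*√246 ≈ 407.79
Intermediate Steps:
C = 27 (C = -9*(-3) = 27)
o(g) = 27*g²
H = 165692 (H = 106754 + 58938 = 165692)
√(H + u(o(q), 604)) = √(165692 + 604) = √166296 = 26*√246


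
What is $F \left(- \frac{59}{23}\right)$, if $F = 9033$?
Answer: $- \frac{532947}{23} \approx -23172.0$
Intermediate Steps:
$F \left(- \frac{59}{23}\right) = 9033 \left(- \frac{59}{23}\right) = - \frac{532947}{23}$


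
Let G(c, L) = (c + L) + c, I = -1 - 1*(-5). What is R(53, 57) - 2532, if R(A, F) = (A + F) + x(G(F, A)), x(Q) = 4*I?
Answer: -2406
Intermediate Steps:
I = 4 (I = -1 + 5 = 4)
G(c, L) = L + 2*c (G(c, L) = (L + c) + c = L + 2*c)
x(Q) = 16 (x(Q) = 4*4 = 16)
R(A, F) = 16 + A + F (R(A, F) = (A + F) + 16 = 16 + A + F)
R(53, 57) - 2532 = (16 + 53 + 57) - 2532 = 126 - 2532 = -2406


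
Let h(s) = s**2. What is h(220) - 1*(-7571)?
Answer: 55971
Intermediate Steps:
h(220) - 1*(-7571) = 220**2 - 1*(-7571) = 48400 + 7571 = 55971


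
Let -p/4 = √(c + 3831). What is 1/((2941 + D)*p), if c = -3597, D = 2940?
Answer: -√26/1834872 ≈ -2.7790e-6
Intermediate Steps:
p = -12*√26 (p = -4*√(-3597 + 3831) = -12*√26 ≈ -61.188)
1/((2941 + D)*p) = 1/((2941 + 2940)*((-12*√26))) = (-√26/312)/5881 = -√26/1834872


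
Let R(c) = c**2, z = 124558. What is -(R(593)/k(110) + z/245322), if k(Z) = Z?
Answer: -50933257/15930 ≈ -3197.3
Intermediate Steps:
-(R(593)/k(110) + z/245322) = -(593**2/110 + 124558/245322) = -(351649*(1/110) + 124558*(1/245322)) = -(351649/110 + 8897/17523) = -1*50933257/15930 = -50933257/15930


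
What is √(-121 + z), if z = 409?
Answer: 12*√2 ≈ 16.971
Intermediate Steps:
√(-121 + z) = √(-121 + 409) = √288 = 12*√2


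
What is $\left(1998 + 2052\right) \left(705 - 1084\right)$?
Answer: $-1534950$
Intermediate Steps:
$\left(1998 + 2052\right) \left(705 - 1084\right) = 4050 \left(-379\right) = -1534950$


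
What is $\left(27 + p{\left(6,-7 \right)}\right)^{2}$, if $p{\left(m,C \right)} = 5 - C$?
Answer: $1521$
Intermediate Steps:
$\left(27 + p{\left(6,-7 \right)}\right)^{2} = \left(27 + \left(5 - -7\right)\right)^{2} = \left(27 + \left(5 + 7\right)\right)^{2} = \left(27 + 12\right)^{2} = 39^{2} = 1521$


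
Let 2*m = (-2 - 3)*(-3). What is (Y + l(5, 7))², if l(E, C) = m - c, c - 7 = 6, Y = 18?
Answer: 625/4 ≈ 156.25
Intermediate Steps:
m = 15/2 (m = ((-2 - 3)*(-3))/2 = (-5*(-3))/2 = (½)*15 = 15/2 ≈ 7.5000)
c = 13 (c = 7 + 6 = 13)
l(E, C) = -11/2 (l(E, C) = 15/2 - 1*13 = 15/2 - 13 = -11/2)
(Y + l(5, 7))² = (18 - 11/2)² = (25/2)² = 625/4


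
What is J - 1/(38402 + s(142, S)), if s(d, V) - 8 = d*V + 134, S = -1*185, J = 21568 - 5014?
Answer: 203183795/12274 ≈ 16554.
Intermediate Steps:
J = 16554
S = -185
s(d, V) = 142 + V*d (s(d, V) = 8 + (d*V + 134) = 8 + (V*d + 134) = 8 + (134 + V*d) = 142 + V*d)
J - 1/(38402 + s(142, S)) = 16554 - 1/(38402 + (142 - 185*142)) = 16554 - 1/(38402 + (142 - 26270)) = 16554 - 1/(38402 - 26128) = 16554 - 1/12274 = 203183795/12274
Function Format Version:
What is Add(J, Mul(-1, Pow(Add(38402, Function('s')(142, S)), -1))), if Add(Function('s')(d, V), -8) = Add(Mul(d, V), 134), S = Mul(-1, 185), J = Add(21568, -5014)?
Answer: Rational(203183795, 12274) ≈ 16554.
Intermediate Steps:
J = 16554
S = -185
Function('s')(d, V) = Add(142, Mul(V, d)) (Function('s')(d, V) = Add(8, Add(Mul(d, V), 134)) = Add(8, Add(Mul(V, d), 134)) = Add(8, Add(134, Mul(V, d))) = Add(142, Mul(V, d)))
Add(J, Mul(-1, Pow(Add(38402, Function('s')(142, S)), -1))) = Add(16554, Mul(-1, Pow(Add(38402, Add(142, Mul(-185, 142))), -1))) = Add(16554, Mul(-1, Pow(Add(38402, Add(142, -26270)), -1))) = Add(16554, Mul(-1, Pow(Add(38402, -26128), -1))) = Add(16554, Mul(-1, Pow(12274, -1))) = Add(16554, Mul(-1, Rational(1, 12274))) = Add(16554, Rational(-1, 12274)) = Rational(203183795, 12274)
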